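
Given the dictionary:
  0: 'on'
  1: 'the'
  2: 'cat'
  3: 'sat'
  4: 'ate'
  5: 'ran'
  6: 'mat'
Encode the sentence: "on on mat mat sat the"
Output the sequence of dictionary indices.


Look up each word in the dictionary:
  'on' -> 0
  'on' -> 0
  'mat' -> 6
  'mat' -> 6
  'sat' -> 3
  'the' -> 1

Encoded: [0, 0, 6, 6, 3, 1]


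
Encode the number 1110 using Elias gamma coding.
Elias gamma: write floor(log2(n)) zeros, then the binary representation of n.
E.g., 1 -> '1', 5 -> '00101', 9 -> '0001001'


num_bits = floor(log2(1110)) + 1 = 11
leading_zeros = num_bits - 1 = 10
binary(1110) = 10001010110

Elias gamma(1110) = '0000000000' + '10001010110' = 000000000010001010110 (21 bits)


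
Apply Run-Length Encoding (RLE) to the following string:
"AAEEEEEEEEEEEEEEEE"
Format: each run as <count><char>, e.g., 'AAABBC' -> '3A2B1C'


Scanning runs left to right:
  i=0: run of 'A' x 2 -> '2A'
  i=2: run of 'E' x 16 -> '16E'

RLE = 2A16E


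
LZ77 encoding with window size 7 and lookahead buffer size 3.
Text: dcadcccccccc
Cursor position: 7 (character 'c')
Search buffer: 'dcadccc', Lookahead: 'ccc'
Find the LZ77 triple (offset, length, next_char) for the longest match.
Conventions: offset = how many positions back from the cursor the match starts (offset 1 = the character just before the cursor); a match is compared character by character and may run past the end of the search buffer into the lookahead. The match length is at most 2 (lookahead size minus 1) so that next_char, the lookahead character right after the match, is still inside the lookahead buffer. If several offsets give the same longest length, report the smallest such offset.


Try each offset into the search buffer:
  offset=1 (pos 6, char 'c'): match length 2
  offset=2 (pos 5, char 'c'): match length 2
  offset=3 (pos 4, char 'c'): match length 2
  offset=4 (pos 3, char 'd'): match length 0
  offset=5 (pos 2, char 'a'): match length 0
  offset=6 (pos 1, char 'c'): match length 1
  offset=7 (pos 0, char 'd'): match length 0
Longest match has length 2, found at offsets 1, 2, 3; take the smallest, offset 1.
next_char = character at position 7 + 2 = 9 -> 'c'

Best match: offset=1, length=2 (matching 'cc' starting at position 6)
LZ77 triple: (1, 2, 'c')


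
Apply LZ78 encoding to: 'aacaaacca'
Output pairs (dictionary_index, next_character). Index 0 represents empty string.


LZ78 encoding steps:
Dictionary: {0: ''}
Step 1: w='' (idx 0), next='a' -> output (0, 'a'), add 'a' as idx 1
Step 2: w='a' (idx 1), next='c' -> output (1, 'c'), add 'ac' as idx 2
Step 3: w='a' (idx 1), next='a' -> output (1, 'a'), add 'aa' as idx 3
Step 4: w='ac' (idx 2), next='c' -> output (2, 'c'), add 'acc' as idx 4
Step 5: w='a' (idx 1), end of input -> output (1, '')


Encoded: [(0, 'a'), (1, 'c'), (1, 'a'), (2, 'c'), (1, '')]


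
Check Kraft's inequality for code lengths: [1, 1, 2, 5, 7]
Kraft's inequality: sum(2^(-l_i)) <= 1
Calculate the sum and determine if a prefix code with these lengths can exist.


Sum = 2^(-1) + 2^(-1) + 2^(-2) + 2^(-5) + 2^(-7)
    = 0.5 + 0.5 + 0.25 + 0.03125 + 0.0078125
    = 165/128 = 1.2890625
Since 1.2890625 > 1, Kraft's inequality is NOT satisfied.
A prefix code with these lengths CANNOT exist.

Kraft sum = 1.2890625. Not satisfied.


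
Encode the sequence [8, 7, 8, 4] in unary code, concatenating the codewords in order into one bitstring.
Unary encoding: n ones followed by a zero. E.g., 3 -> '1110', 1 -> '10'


Encode each number as n ones followed by a terminating 0:
  8 -> 111111110 (9 bits)
  7 -> 11111110 (8 bits)
  8 -> 111111110 (9 bits)
  4 -> 11110 (5 bits)
Total length = 9 + 8 + 9 + 5 = 31 bits.

Unary([8, 7, 8, 4]) = 1111111101111111011111111011110 (31 bits)


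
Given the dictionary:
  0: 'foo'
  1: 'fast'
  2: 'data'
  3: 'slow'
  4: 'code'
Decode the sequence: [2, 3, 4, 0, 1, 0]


Look up each index in the dictionary:
  2 -> 'data'
  3 -> 'slow'
  4 -> 'code'
  0 -> 'foo'
  1 -> 'fast'
  0 -> 'foo'

Decoded: "data slow code foo fast foo"


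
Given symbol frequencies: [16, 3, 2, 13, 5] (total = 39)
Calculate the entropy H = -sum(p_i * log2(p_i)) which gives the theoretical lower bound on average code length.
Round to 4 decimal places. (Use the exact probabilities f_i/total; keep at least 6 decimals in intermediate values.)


Per-symbol terms -p_i * log2(p_i) with p_i = f_i/39:
  p = 16/39 = 0.410256: log2(p) = -1.285402, -p*log2(p) = 0.527345
  p = 3/39 = 0.076923: log2(p) = -3.700440, -p*log2(p) = 0.284649
  p = 2/39 = 0.051282: log2(p) = -4.285402, -p*log2(p) = 0.219764
  p = 13/39 = 0.333333: log2(p) = -1.584963, -p*log2(p) = 0.528321
  p = 5/39 = 0.128205: log2(p) = -2.963474, -p*log2(p) = 0.379933
H = 0.527345 + 0.284649 + 0.219764 + 0.528321 + 0.379933 = 1.940012

H = 1.94 bits/symbol


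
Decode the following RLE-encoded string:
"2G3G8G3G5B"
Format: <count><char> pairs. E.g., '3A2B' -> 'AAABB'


Expanding each <count><char> pair:
  2G -> 'GG'
  3G -> 'GGG'
  8G -> 'GGGGGGGG'
  3G -> 'GGG'
  5B -> 'BBBBB'

Decoded = GGGGGGGGGGGGGGGGBBBBB


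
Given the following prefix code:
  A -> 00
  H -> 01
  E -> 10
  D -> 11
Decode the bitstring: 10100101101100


Decoding step by step:
Bits 10 -> E
Bits 10 -> E
Bits 01 -> H
Bits 01 -> H
Bits 10 -> E
Bits 11 -> D
Bits 00 -> A


Decoded message: EEHHEDA


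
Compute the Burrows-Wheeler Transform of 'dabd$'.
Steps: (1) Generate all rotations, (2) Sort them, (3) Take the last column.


Rotations (sorted):
  0: $dabd -> last char: d
  1: abd$d -> last char: d
  2: bd$da -> last char: a
  3: d$dab -> last char: b
  4: dabd$ -> last char: $


BWT = ddab$


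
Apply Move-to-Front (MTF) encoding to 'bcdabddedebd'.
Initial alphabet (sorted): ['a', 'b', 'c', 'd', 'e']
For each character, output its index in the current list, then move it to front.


MTF encoding:
'b': index 1 in ['a', 'b', 'c', 'd', 'e'] -> ['b', 'a', 'c', 'd', 'e']
'c': index 2 in ['b', 'a', 'c', 'd', 'e'] -> ['c', 'b', 'a', 'd', 'e']
'd': index 3 in ['c', 'b', 'a', 'd', 'e'] -> ['d', 'c', 'b', 'a', 'e']
'a': index 3 in ['d', 'c', 'b', 'a', 'e'] -> ['a', 'd', 'c', 'b', 'e']
'b': index 3 in ['a', 'd', 'c', 'b', 'e'] -> ['b', 'a', 'd', 'c', 'e']
'd': index 2 in ['b', 'a', 'd', 'c', 'e'] -> ['d', 'b', 'a', 'c', 'e']
'd': index 0 in ['d', 'b', 'a', 'c', 'e'] -> ['d', 'b', 'a', 'c', 'e']
'e': index 4 in ['d', 'b', 'a', 'c', 'e'] -> ['e', 'd', 'b', 'a', 'c']
'd': index 1 in ['e', 'd', 'b', 'a', 'c'] -> ['d', 'e', 'b', 'a', 'c']
'e': index 1 in ['d', 'e', 'b', 'a', 'c'] -> ['e', 'd', 'b', 'a', 'c']
'b': index 2 in ['e', 'd', 'b', 'a', 'c'] -> ['b', 'e', 'd', 'a', 'c']
'd': index 2 in ['b', 'e', 'd', 'a', 'c'] -> ['d', 'b', 'e', 'a', 'c']


Output: [1, 2, 3, 3, 3, 2, 0, 4, 1, 1, 2, 2]


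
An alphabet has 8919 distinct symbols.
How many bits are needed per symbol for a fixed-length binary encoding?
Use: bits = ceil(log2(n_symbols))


log2(8919) = 13.1227
Bracket: 2^13 = 8192 < 8919 <= 2^14 = 16384
So ceil(log2(8919)) = 14

bits = ceil(log2(8919)) = ceil(13.1227) = 14 bits


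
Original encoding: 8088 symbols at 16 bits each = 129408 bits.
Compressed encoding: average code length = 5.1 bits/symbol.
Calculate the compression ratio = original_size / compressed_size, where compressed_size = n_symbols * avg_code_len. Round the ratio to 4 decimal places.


original_size = n_symbols * orig_bits = 8088 * 16 = 129408 bits
compressed_size = n_symbols * avg_code_len = 8088 * 5.1 = 41248.8 bits
ratio = original_size / compressed_size = 129408 / 41248.8 = 3.1373

Compression ratio = 3.1373


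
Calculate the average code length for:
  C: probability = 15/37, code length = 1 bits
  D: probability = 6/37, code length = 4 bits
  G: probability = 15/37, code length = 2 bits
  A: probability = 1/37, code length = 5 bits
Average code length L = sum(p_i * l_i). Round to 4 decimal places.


Weighted contributions p_i * l_i:
  C: (15/37) * 1 = 15/37
  D: (6/37) * 4 = 24/37
  G: (15/37) * 2 = 30/37
  A: (1/37) * 5 = 5/37
Sum = (15 + 24 + 30 + 5)/37 = 74/37

L = 74/37 = 2.0000 bits/symbol


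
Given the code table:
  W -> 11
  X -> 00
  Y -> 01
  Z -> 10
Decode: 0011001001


Decoding:
00 -> X
11 -> W
00 -> X
10 -> Z
01 -> Y


Result: XWXZY


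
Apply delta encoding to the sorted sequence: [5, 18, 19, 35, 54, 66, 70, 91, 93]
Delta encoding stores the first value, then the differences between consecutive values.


First value: 5
Deltas:
  18 - 5 = 13
  19 - 18 = 1
  35 - 19 = 16
  54 - 35 = 19
  66 - 54 = 12
  70 - 66 = 4
  91 - 70 = 21
  93 - 91 = 2


Delta encoded: [5, 13, 1, 16, 19, 12, 4, 21, 2]


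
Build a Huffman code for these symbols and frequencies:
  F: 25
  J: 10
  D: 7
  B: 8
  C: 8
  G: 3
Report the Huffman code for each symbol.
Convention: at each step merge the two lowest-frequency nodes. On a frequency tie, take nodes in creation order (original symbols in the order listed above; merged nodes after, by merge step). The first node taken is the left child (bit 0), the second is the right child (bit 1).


Huffman tree construction:
Step 1: Merge G(3) + D(7) = 10
Step 2: Merge B(8) + C(8) = 16
Step 3: Merge J(10) + (G+D)(10) = 20
Step 4: Merge (B+C)(16) + (J+(G+D))(20) = 36
Step 5: Merge F(25) + ((B+C)+(J+(G+D)))(36) = 61
Read each symbol's code off the tree from the root (left child = 0, right child = 1).

Codes:
  F: 0 (length 1)
  J: 110 (length 3)
  D: 1111 (length 4)
  B: 100 (length 3)
  C: 101 (length 3)
  G: 1110 (length 4)
Average code length: 143/61 = 2.3443 bits/symbol


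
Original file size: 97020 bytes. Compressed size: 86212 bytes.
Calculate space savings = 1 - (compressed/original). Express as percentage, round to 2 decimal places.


ratio = compressed/original = 86212/97020 = 0.8886
savings = 1 - ratio = 1 - 0.8886 = 0.1114
as a percentage: 0.1114 * 100 = 11.14%

Space savings = 1 - 86212/97020 = 11.14%


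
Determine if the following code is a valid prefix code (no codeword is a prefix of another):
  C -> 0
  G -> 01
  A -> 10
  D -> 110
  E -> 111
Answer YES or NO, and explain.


Checking each pair (does one codeword prefix another?):
  C='0' vs G='01': prefix -- VIOLATION

NO -- this is NOT a valid prefix code. C (0) is a prefix of G (01).


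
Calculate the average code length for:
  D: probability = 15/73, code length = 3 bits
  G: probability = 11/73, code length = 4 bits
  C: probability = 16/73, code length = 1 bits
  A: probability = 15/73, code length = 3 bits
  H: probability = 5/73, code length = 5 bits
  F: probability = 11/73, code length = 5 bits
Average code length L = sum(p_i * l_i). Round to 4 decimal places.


Weighted contributions p_i * l_i:
  D: (15/73) * 3 = 45/73
  G: (11/73) * 4 = 44/73
  C: (16/73) * 1 = 16/73
  A: (15/73) * 3 = 45/73
  H: (5/73) * 5 = 25/73
  F: (11/73) * 5 = 55/73
Sum = (45 + 44 + 16 + 45 + 25 + 55)/73 = 230/73

L = 230/73 = 3.1507 bits/symbol


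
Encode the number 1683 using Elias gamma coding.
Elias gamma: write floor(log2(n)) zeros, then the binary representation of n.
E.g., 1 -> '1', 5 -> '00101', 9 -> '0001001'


num_bits = floor(log2(1683)) + 1 = 11
leading_zeros = num_bits - 1 = 10
binary(1683) = 11010010011

Elias gamma(1683) = '0000000000' + '11010010011' = 000000000011010010011 (21 bits)


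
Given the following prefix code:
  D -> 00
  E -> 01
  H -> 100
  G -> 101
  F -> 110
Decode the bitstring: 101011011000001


Decoding step by step:
Bits 101 -> G
Bits 01 -> E
Bits 101 -> G
Bits 100 -> H
Bits 00 -> D
Bits 01 -> E


Decoded message: GEGHDE


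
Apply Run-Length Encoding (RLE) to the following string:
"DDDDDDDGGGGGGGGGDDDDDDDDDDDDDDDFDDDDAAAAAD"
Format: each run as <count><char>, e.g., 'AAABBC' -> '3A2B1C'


Scanning runs left to right:
  i=0: run of 'D' x 7 -> '7D'
  i=7: run of 'G' x 9 -> '9G'
  i=16: run of 'D' x 15 -> '15D'
  i=31: run of 'F' x 1 -> '1F'
  i=32: run of 'D' x 4 -> '4D'
  i=36: run of 'A' x 5 -> '5A'
  i=41: run of 'D' x 1 -> '1D'

RLE = 7D9G15D1F4D5A1D


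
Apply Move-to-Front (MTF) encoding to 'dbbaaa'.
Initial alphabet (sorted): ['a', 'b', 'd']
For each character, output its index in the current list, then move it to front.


MTF encoding:
'd': index 2 in ['a', 'b', 'd'] -> ['d', 'a', 'b']
'b': index 2 in ['d', 'a', 'b'] -> ['b', 'd', 'a']
'b': index 0 in ['b', 'd', 'a'] -> ['b', 'd', 'a']
'a': index 2 in ['b', 'd', 'a'] -> ['a', 'b', 'd']
'a': index 0 in ['a', 'b', 'd'] -> ['a', 'b', 'd']
'a': index 0 in ['a', 'b', 'd'] -> ['a', 'b', 'd']


Output: [2, 2, 0, 2, 0, 0]


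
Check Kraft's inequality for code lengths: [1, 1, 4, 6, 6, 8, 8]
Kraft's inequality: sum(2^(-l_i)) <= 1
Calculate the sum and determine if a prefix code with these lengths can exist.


Sum = 2^(-1) + 2^(-1) + 2^(-4) + 2^(-6) + 2^(-6) + 2^(-8) + 2^(-8)
    = 0.5 + 0.5 + 0.0625 + 0.015625 + 0.015625 + 0.00390625 + 0.00390625
    = 282/256 = 1.1015625
Since 1.1015625 > 1, Kraft's inequality is NOT satisfied.
A prefix code with these lengths CANNOT exist.

Kraft sum = 1.1015625. Not satisfied.


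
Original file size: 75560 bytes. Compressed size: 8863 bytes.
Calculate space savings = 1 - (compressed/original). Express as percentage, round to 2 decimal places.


ratio = compressed/original = 8863/75560 = 0.117298
savings = 1 - ratio = 1 - 0.117298 = 0.882702
as a percentage: 0.882702 * 100 = 88.27%

Space savings = 1 - 8863/75560 = 88.27%


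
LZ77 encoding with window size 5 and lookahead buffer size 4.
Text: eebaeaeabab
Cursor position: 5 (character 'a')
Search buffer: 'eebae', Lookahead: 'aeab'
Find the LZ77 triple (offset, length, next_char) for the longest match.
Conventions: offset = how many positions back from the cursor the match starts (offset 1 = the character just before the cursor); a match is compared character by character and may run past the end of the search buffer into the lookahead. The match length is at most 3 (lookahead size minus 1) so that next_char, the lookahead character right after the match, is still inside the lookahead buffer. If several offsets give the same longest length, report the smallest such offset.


Try each offset into the search buffer:
  offset=1 (pos 4, char 'e'): match length 0
  offset=2 (pos 3, char 'a'): match length 3
  offset=3 (pos 2, char 'b'): match length 0
  offset=4 (pos 1, char 'e'): match length 0
  offset=5 (pos 0, char 'e'): match length 0
Longest match has length 3 at offset 2.
next_char = character at position 5 + 3 = 8 -> 'b'

Best match: offset=2, length=3 (matching 'aea' starting at position 3)
LZ77 triple: (2, 3, 'b')


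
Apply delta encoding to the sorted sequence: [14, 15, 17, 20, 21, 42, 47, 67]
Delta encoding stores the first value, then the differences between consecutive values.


First value: 14
Deltas:
  15 - 14 = 1
  17 - 15 = 2
  20 - 17 = 3
  21 - 20 = 1
  42 - 21 = 21
  47 - 42 = 5
  67 - 47 = 20


Delta encoded: [14, 1, 2, 3, 1, 21, 5, 20]


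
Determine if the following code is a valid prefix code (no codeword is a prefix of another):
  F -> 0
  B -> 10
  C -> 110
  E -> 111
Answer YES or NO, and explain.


Checking each pair (does one codeword prefix another?):
  F='0' vs B='10': no prefix
  F='0' vs C='110': no prefix
  F='0' vs E='111': no prefix
  B='10' vs F='0': no prefix
  B='10' vs C='110': no prefix
  B='10' vs E='111': no prefix
  C='110' vs F='0': no prefix
  C='110' vs B='10': no prefix
  C='110' vs E='111': no prefix
  E='111' vs F='0': no prefix
  E='111' vs B='10': no prefix
  E='111' vs C='110': no prefix
No violation found over all pairs.

YES -- this is a valid prefix code. No codeword is a prefix of any other codeword.


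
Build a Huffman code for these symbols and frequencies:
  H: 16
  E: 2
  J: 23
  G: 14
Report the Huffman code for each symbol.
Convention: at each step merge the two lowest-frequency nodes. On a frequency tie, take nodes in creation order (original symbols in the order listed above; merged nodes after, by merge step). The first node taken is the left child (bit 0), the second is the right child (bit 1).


Huffman tree construction:
Step 1: Merge E(2) + G(14) = 16
Step 2: Merge H(16) + (E+G)(16) = 32
Step 3: Merge J(23) + (H+(E+G))(32) = 55
Read each symbol's code off the tree from the root (left child = 0, right child = 1).

Codes:
  H: 10 (length 2)
  E: 110 (length 3)
  J: 0 (length 1)
  G: 111 (length 3)
Average code length: 103/55 = 1.8727 bits/symbol


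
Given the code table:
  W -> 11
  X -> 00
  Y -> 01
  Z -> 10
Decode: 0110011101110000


Decoding:
01 -> Y
10 -> Z
01 -> Y
11 -> W
01 -> Y
11 -> W
00 -> X
00 -> X


Result: YZYWYWXX


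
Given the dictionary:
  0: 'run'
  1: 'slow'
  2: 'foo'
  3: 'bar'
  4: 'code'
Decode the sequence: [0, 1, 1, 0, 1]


Look up each index in the dictionary:
  0 -> 'run'
  1 -> 'slow'
  1 -> 'slow'
  0 -> 'run'
  1 -> 'slow'

Decoded: "run slow slow run slow"


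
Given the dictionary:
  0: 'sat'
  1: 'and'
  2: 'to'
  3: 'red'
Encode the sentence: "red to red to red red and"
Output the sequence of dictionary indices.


Look up each word in the dictionary:
  'red' -> 3
  'to' -> 2
  'red' -> 3
  'to' -> 2
  'red' -> 3
  'red' -> 3
  'and' -> 1

Encoded: [3, 2, 3, 2, 3, 3, 1]


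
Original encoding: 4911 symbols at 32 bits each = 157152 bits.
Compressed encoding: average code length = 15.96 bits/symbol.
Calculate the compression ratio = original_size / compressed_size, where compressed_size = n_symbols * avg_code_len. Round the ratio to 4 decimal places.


original_size = n_symbols * orig_bits = 4911 * 32 = 157152 bits
compressed_size = n_symbols * avg_code_len = 4911 * 15.96 = 78379.56 bits
ratio = original_size / compressed_size = 157152 / 78379.56 = 2.005

Compression ratio = 2.005


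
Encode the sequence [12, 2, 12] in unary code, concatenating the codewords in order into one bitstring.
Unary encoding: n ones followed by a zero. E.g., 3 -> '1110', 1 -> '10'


Encode each number as n ones followed by a terminating 0:
  12 -> 1111111111110 (13 bits)
  2 -> 110 (3 bits)
  12 -> 1111111111110 (13 bits)
Total length = 13 + 3 + 13 = 29 bits.

Unary([12, 2, 12]) = 11111111111101101111111111110 (29 bits)


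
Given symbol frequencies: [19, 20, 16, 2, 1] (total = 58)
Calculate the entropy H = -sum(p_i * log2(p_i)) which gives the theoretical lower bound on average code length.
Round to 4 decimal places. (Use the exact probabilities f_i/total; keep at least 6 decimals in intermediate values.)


Per-symbol terms -p_i * log2(p_i) with p_i = f_i/58:
  p = 19/58 = 0.327586: log2(p) = -1.610053, -p*log2(p) = 0.527431
  p = 20/58 = 0.344828: log2(p) = -1.536053, -p*log2(p) = 0.529673
  p = 16/58 = 0.275862: log2(p) = -1.857981, -p*log2(p) = 0.512546
  p = 2/58 = 0.034483: log2(p) = -4.857981, -p*log2(p) = 0.167517
  p = 1/58 = 0.017241: log2(p) = -5.857981, -p*log2(p) = 0.101000
H = 0.527431 + 0.529673 + 0.512546 + 0.167517 + 0.101000 = 1.838167

H = 1.8382 bits/symbol


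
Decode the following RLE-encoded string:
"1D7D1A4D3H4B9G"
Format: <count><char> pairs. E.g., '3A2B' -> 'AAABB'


Expanding each <count><char> pair:
  1D -> 'D'
  7D -> 'DDDDDDD'
  1A -> 'A'
  4D -> 'DDDD'
  3H -> 'HHH'
  4B -> 'BBBB'
  9G -> 'GGGGGGGGG'

Decoded = DDDDDDDDADDDDHHHBBBBGGGGGGGGG


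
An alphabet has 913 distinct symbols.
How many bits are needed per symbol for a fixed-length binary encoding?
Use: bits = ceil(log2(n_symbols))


log2(913) = 9.8345
Bracket: 2^9 = 512 < 913 <= 2^10 = 1024
So ceil(log2(913)) = 10

bits = ceil(log2(913)) = ceil(9.8345) = 10 bits


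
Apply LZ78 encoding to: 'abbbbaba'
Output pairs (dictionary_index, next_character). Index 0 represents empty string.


LZ78 encoding steps:
Dictionary: {0: ''}
Step 1: w='' (idx 0), next='a' -> output (0, 'a'), add 'a' as idx 1
Step 2: w='' (idx 0), next='b' -> output (0, 'b'), add 'b' as idx 2
Step 3: w='b' (idx 2), next='b' -> output (2, 'b'), add 'bb' as idx 3
Step 4: w='b' (idx 2), next='a' -> output (2, 'a'), add 'ba' as idx 4
Step 5: w='ba' (idx 4), end of input -> output (4, '')


Encoded: [(0, 'a'), (0, 'b'), (2, 'b'), (2, 'a'), (4, '')]


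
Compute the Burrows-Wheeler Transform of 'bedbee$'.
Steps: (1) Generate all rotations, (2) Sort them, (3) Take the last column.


Rotations (sorted):
  0: $bedbee -> last char: e
  1: bedbee$ -> last char: $
  2: bee$bed -> last char: d
  3: dbee$be -> last char: e
  4: e$bedbe -> last char: e
  5: edbee$b -> last char: b
  6: ee$bedb -> last char: b


BWT = e$deebb


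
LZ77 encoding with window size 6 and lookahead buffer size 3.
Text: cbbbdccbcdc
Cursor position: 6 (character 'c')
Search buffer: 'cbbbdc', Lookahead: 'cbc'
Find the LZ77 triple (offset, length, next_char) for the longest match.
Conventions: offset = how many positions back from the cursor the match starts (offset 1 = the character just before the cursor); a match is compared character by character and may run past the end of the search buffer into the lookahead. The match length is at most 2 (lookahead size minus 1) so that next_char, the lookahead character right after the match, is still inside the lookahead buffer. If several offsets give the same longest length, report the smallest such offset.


Try each offset into the search buffer:
  offset=1 (pos 5, char 'c'): match length 1
  offset=2 (pos 4, char 'd'): match length 0
  offset=3 (pos 3, char 'b'): match length 0
  offset=4 (pos 2, char 'b'): match length 0
  offset=5 (pos 1, char 'b'): match length 0
  offset=6 (pos 0, char 'c'): match length 2
Longest match has length 2 at offset 6.
next_char = character at position 6 + 2 = 8 -> 'c'

Best match: offset=6, length=2 (matching 'cb' starting at position 0)
LZ77 triple: (6, 2, 'c')


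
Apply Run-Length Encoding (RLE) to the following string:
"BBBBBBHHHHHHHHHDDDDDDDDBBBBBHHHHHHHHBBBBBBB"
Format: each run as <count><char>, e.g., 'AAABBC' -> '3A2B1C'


Scanning runs left to right:
  i=0: run of 'B' x 6 -> '6B'
  i=6: run of 'H' x 9 -> '9H'
  i=15: run of 'D' x 8 -> '8D'
  i=23: run of 'B' x 5 -> '5B'
  i=28: run of 'H' x 8 -> '8H'
  i=36: run of 'B' x 7 -> '7B'

RLE = 6B9H8D5B8H7B


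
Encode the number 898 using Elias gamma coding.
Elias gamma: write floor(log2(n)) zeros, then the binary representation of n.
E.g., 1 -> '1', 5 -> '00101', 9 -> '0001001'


num_bits = floor(log2(898)) + 1 = 10
leading_zeros = num_bits - 1 = 9
binary(898) = 1110000010

Elias gamma(898) = '000000000' + '1110000010' = 0000000001110000010 (19 bits)


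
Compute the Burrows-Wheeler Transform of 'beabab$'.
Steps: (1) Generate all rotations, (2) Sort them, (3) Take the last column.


Rotations (sorted):
  0: $beabab -> last char: b
  1: ab$beab -> last char: b
  2: abab$be -> last char: e
  3: b$beaba -> last char: a
  4: bab$bea -> last char: a
  5: beabab$ -> last char: $
  6: eabab$b -> last char: b


BWT = bbeaa$b


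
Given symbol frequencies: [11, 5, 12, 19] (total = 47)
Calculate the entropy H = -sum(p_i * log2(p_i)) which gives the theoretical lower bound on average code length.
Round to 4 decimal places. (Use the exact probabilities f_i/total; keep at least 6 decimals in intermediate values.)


Per-symbol terms -p_i * log2(p_i) with p_i = f_i/47:
  p = 11/47 = 0.234043: log2(p) = -2.095157, -p*log2(p) = 0.490356
  p = 5/47 = 0.106383: log2(p) = -3.232661, -p*log2(p) = 0.343900
  p = 12/47 = 0.255319: log2(p) = -1.969626, -p*log2(p) = 0.502883
  p = 19/47 = 0.404255: log2(p) = -1.306661, -p*log2(p) = 0.528225
H = 0.490356 + 0.343900 + 0.502883 + 0.528225 = 1.865364

H = 1.8654 bits/symbol


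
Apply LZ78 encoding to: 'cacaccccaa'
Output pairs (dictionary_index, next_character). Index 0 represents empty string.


LZ78 encoding steps:
Dictionary: {0: ''}
Step 1: w='' (idx 0), next='c' -> output (0, 'c'), add 'c' as idx 1
Step 2: w='' (idx 0), next='a' -> output (0, 'a'), add 'a' as idx 2
Step 3: w='c' (idx 1), next='a' -> output (1, 'a'), add 'ca' as idx 3
Step 4: w='c' (idx 1), next='c' -> output (1, 'c'), add 'cc' as idx 4
Step 5: w='cc' (idx 4), next='a' -> output (4, 'a'), add 'cca' as idx 5
Step 6: w='a' (idx 2), end of input -> output (2, '')


Encoded: [(0, 'c'), (0, 'a'), (1, 'a'), (1, 'c'), (4, 'a'), (2, '')]


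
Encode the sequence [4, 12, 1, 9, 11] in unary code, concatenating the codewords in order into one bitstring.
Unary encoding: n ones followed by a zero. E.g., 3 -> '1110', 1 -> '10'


Encode each number as n ones followed by a terminating 0:
  4 -> 11110 (5 bits)
  12 -> 1111111111110 (13 bits)
  1 -> 10 (2 bits)
  9 -> 1111111110 (10 bits)
  11 -> 111111111110 (12 bits)
Total length = 5 + 13 + 2 + 10 + 12 = 42 bits.

Unary([4, 12, 1, 9, 11]) = 111101111111111110101111111110111111111110 (42 bits)


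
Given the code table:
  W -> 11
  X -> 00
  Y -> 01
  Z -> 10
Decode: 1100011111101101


Decoding:
11 -> W
00 -> X
01 -> Y
11 -> W
11 -> W
10 -> Z
11 -> W
01 -> Y


Result: WXYWWZWY


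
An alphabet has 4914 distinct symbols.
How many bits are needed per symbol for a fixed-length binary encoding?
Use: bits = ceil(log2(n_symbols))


log2(4914) = 12.2627
Bracket: 2^12 = 4096 < 4914 <= 2^13 = 8192
So ceil(log2(4914)) = 13

bits = ceil(log2(4914)) = ceil(12.2627) = 13 bits


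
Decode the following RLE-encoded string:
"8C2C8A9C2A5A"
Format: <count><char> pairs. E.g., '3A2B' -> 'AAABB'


Expanding each <count><char> pair:
  8C -> 'CCCCCCCC'
  2C -> 'CC'
  8A -> 'AAAAAAAA'
  9C -> 'CCCCCCCCC'
  2A -> 'AA'
  5A -> 'AAAAA'

Decoded = CCCCCCCCCCAAAAAAAACCCCCCCCCAAAAAAA


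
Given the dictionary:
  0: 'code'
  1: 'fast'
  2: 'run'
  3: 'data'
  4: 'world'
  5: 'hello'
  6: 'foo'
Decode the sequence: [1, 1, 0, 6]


Look up each index in the dictionary:
  1 -> 'fast'
  1 -> 'fast'
  0 -> 'code'
  6 -> 'foo'

Decoded: "fast fast code foo"


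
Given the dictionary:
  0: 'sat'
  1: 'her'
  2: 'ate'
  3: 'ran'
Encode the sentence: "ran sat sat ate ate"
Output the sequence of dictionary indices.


Look up each word in the dictionary:
  'ran' -> 3
  'sat' -> 0
  'sat' -> 0
  'ate' -> 2
  'ate' -> 2

Encoded: [3, 0, 0, 2, 2]


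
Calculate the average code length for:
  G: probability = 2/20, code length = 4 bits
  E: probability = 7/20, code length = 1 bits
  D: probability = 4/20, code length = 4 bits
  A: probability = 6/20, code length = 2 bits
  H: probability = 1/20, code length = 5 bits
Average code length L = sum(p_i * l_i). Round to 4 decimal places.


Weighted contributions p_i * l_i:
  G: (2/20) * 4 = 8/20
  E: (7/20) * 1 = 7/20
  D: (4/20) * 4 = 16/20
  A: (6/20) * 2 = 12/20
  H: (1/20) * 5 = 5/20
Sum = (8 + 7 + 16 + 12 + 5)/20 = 48/20

L = 48/20 = 2.4000 bits/symbol


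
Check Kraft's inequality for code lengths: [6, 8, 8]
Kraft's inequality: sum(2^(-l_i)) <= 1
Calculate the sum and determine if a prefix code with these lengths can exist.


Sum = 2^(-6) + 2^(-8) + 2^(-8)
    = 0.015625 + 0.00390625 + 0.00390625
    = 6/256 = 0.0234375
Since 0.0234375 <= 1, Kraft's inequality IS satisfied.
A prefix code with these lengths CAN exist.

Kraft sum = 0.0234375. Satisfied.


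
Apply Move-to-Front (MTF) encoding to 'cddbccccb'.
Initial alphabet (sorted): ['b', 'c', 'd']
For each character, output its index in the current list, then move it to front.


MTF encoding:
'c': index 1 in ['b', 'c', 'd'] -> ['c', 'b', 'd']
'd': index 2 in ['c', 'b', 'd'] -> ['d', 'c', 'b']
'd': index 0 in ['d', 'c', 'b'] -> ['d', 'c', 'b']
'b': index 2 in ['d', 'c', 'b'] -> ['b', 'd', 'c']
'c': index 2 in ['b', 'd', 'c'] -> ['c', 'b', 'd']
'c': index 0 in ['c', 'b', 'd'] -> ['c', 'b', 'd']
'c': index 0 in ['c', 'b', 'd'] -> ['c', 'b', 'd']
'c': index 0 in ['c', 'b', 'd'] -> ['c', 'b', 'd']
'b': index 1 in ['c', 'b', 'd'] -> ['b', 'c', 'd']


Output: [1, 2, 0, 2, 2, 0, 0, 0, 1]


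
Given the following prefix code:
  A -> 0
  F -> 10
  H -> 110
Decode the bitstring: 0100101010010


Decoding step by step:
Bits 0 -> A
Bits 10 -> F
Bits 0 -> A
Bits 10 -> F
Bits 10 -> F
Bits 10 -> F
Bits 0 -> A
Bits 10 -> F


Decoded message: AFAFFFAF


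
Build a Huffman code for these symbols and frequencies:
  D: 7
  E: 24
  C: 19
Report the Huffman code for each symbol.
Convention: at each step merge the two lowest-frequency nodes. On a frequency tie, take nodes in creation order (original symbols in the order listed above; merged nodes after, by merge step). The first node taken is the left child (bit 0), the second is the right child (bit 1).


Huffman tree construction:
Step 1: Merge D(7) + C(19) = 26
Step 2: Merge E(24) + (D+C)(26) = 50
Read each symbol's code off the tree from the root (left child = 0, right child = 1).

Codes:
  D: 10 (length 2)
  E: 0 (length 1)
  C: 11 (length 2)
Average code length: 76/50 = 1.5200 bits/symbol


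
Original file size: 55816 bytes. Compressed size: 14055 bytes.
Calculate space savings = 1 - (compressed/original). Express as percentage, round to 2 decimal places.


ratio = compressed/original = 14055/55816 = 0.25181
savings = 1 - ratio = 1 - 0.25181 = 0.74819
as a percentage: 0.74819 * 100 = 74.82%

Space savings = 1 - 14055/55816 = 74.82%


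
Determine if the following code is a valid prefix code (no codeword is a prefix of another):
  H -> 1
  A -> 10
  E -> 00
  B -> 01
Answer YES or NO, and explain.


Checking each pair (does one codeword prefix another?):
  H='1' vs A='10': prefix -- VIOLATION

NO -- this is NOT a valid prefix code. H (1) is a prefix of A (10).


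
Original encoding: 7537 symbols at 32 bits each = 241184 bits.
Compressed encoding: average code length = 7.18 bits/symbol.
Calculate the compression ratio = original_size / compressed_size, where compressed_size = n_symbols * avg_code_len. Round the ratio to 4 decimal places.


original_size = n_symbols * orig_bits = 7537 * 32 = 241184 bits
compressed_size = n_symbols * avg_code_len = 7537 * 7.18 = 54115.66 bits
ratio = original_size / compressed_size = 241184 / 54115.66 = 4.4568

Compression ratio = 4.4568


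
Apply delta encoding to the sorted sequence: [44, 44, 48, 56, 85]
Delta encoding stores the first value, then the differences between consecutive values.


First value: 44
Deltas:
  44 - 44 = 0
  48 - 44 = 4
  56 - 48 = 8
  85 - 56 = 29


Delta encoded: [44, 0, 4, 8, 29]


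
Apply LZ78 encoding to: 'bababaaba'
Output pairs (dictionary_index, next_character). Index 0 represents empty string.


LZ78 encoding steps:
Dictionary: {0: ''}
Step 1: w='' (idx 0), next='b' -> output (0, 'b'), add 'b' as idx 1
Step 2: w='' (idx 0), next='a' -> output (0, 'a'), add 'a' as idx 2
Step 3: w='b' (idx 1), next='a' -> output (1, 'a'), add 'ba' as idx 3
Step 4: w='ba' (idx 3), next='a' -> output (3, 'a'), add 'baa' as idx 4
Step 5: w='ba' (idx 3), end of input -> output (3, '')


Encoded: [(0, 'b'), (0, 'a'), (1, 'a'), (3, 'a'), (3, '')]


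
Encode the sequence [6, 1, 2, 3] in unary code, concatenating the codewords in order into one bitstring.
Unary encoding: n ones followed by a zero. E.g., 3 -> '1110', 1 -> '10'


Encode each number as n ones followed by a terminating 0:
  6 -> 1111110 (7 bits)
  1 -> 10 (2 bits)
  2 -> 110 (3 bits)
  3 -> 1110 (4 bits)
Total length = 7 + 2 + 3 + 4 = 16 bits.

Unary([6, 1, 2, 3]) = 1111110101101110 (16 bits)


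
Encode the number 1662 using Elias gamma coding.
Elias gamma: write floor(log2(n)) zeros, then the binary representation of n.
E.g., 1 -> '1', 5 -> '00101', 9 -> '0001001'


num_bits = floor(log2(1662)) + 1 = 11
leading_zeros = num_bits - 1 = 10
binary(1662) = 11001111110

Elias gamma(1662) = '0000000000' + '11001111110' = 000000000011001111110 (21 bits)


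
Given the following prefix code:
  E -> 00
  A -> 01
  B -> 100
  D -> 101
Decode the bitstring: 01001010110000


Decoding step by step:
Bits 01 -> A
Bits 00 -> E
Bits 101 -> D
Bits 01 -> A
Bits 100 -> B
Bits 00 -> E


Decoded message: AEDABE


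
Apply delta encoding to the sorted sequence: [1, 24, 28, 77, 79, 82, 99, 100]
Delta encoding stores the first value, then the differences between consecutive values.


First value: 1
Deltas:
  24 - 1 = 23
  28 - 24 = 4
  77 - 28 = 49
  79 - 77 = 2
  82 - 79 = 3
  99 - 82 = 17
  100 - 99 = 1


Delta encoded: [1, 23, 4, 49, 2, 3, 17, 1]


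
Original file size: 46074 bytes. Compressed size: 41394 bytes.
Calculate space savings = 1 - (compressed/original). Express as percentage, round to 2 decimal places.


ratio = compressed/original = 41394/46074 = 0.898424
savings = 1 - ratio = 1 - 0.898424 = 0.101576
as a percentage: 0.101576 * 100 = 10.16%

Space savings = 1 - 41394/46074 = 10.16%


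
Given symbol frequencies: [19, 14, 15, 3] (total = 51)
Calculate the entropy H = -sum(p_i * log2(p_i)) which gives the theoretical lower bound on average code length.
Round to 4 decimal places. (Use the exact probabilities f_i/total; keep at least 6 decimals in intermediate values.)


Per-symbol terms -p_i * log2(p_i) with p_i = f_i/51:
  p = 19/51 = 0.372549: log2(p) = -1.424498, -p*log2(p) = 0.530695
  p = 14/51 = 0.274510: log2(p) = -1.865070, -p*log2(p) = 0.511980
  p = 15/51 = 0.294118: log2(p) = -1.765535, -p*log2(p) = 0.519275
  p = 3/51 = 0.058824: log2(p) = -4.087463, -p*log2(p) = 0.240439
H = 0.530695 + 0.511980 + 0.519275 + 0.240439 = 1.802389

H = 1.8024 bits/symbol


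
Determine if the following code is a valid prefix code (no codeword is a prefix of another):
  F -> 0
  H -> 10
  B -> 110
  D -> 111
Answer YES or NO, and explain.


Checking each pair (does one codeword prefix another?):
  F='0' vs H='10': no prefix
  F='0' vs B='110': no prefix
  F='0' vs D='111': no prefix
  H='10' vs F='0': no prefix
  H='10' vs B='110': no prefix
  H='10' vs D='111': no prefix
  B='110' vs F='0': no prefix
  B='110' vs H='10': no prefix
  B='110' vs D='111': no prefix
  D='111' vs F='0': no prefix
  D='111' vs H='10': no prefix
  D='111' vs B='110': no prefix
No violation found over all pairs.

YES -- this is a valid prefix code. No codeword is a prefix of any other codeword.


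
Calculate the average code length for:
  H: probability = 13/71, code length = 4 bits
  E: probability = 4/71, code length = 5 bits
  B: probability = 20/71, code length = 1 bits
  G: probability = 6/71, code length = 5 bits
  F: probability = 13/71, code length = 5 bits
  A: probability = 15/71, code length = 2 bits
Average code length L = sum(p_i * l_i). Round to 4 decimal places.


Weighted contributions p_i * l_i:
  H: (13/71) * 4 = 52/71
  E: (4/71) * 5 = 20/71
  B: (20/71) * 1 = 20/71
  G: (6/71) * 5 = 30/71
  F: (13/71) * 5 = 65/71
  A: (15/71) * 2 = 30/71
Sum = (52 + 20 + 20 + 30 + 65 + 30)/71 = 217/71

L = 217/71 = 3.0563 bits/symbol


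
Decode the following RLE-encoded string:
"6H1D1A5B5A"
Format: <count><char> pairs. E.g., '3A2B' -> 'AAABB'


Expanding each <count><char> pair:
  6H -> 'HHHHHH'
  1D -> 'D'
  1A -> 'A'
  5B -> 'BBBBB'
  5A -> 'AAAAA'

Decoded = HHHHHHDABBBBBAAAAA


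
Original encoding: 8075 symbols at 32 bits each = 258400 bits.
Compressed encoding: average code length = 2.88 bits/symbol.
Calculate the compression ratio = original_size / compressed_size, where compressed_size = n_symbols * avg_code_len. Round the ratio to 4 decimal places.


original_size = n_symbols * orig_bits = 8075 * 32 = 258400 bits
compressed_size = n_symbols * avg_code_len = 8075 * 2.88 = 23256.0 bits
ratio = original_size / compressed_size = 258400 / 23256.0 = 11.1111

Compression ratio = 11.1111


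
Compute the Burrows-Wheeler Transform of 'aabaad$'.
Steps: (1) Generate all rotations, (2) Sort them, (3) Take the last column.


Rotations (sorted):
  0: $aabaad -> last char: d
  1: aabaad$ -> last char: $
  2: aad$aab -> last char: b
  3: abaad$a -> last char: a
  4: ad$aaba -> last char: a
  5: baad$aa -> last char: a
  6: d$aabaa -> last char: a


BWT = d$baaaa


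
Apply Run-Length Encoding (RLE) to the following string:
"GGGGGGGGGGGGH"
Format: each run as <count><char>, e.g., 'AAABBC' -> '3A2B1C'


Scanning runs left to right:
  i=0: run of 'G' x 12 -> '12G'
  i=12: run of 'H' x 1 -> '1H'

RLE = 12G1H


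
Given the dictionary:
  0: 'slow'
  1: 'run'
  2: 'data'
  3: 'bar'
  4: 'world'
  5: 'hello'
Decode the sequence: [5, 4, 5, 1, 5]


Look up each index in the dictionary:
  5 -> 'hello'
  4 -> 'world'
  5 -> 'hello'
  1 -> 'run'
  5 -> 'hello'

Decoded: "hello world hello run hello"


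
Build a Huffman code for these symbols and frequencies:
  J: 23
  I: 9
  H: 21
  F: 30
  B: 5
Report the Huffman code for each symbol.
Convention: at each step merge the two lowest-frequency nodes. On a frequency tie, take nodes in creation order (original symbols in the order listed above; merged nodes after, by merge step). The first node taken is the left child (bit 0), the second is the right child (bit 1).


Huffman tree construction:
Step 1: Merge B(5) + I(9) = 14
Step 2: Merge (B+I)(14) + H(21) = 35
Step 3: Merge J(23) + F(30) = 53
Step 4: Merge ((B+I)+H)(35) + (J+F)(53) = 88
Read each symbol's code off the tree from the root (left child = 0, right child = 1).

Codes:
  J: 10 (length 2)
  I: 001 (length 3)
  H: 01 (length 2)
  F: 11 (length 2)
  B: 000 (length 3)
Average code length: 190/88 = 2.1591 bits/symbol


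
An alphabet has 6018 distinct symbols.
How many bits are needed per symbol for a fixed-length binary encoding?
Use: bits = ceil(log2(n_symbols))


log2(6018) = 12.5551
Bracket: 2^12 = 4096 < 6018 <= 2^13 = 8192
So ceil(log2(6018)) = 13

bits = ceil(log2(6018)) = ceil(12.5551) = 13 bits


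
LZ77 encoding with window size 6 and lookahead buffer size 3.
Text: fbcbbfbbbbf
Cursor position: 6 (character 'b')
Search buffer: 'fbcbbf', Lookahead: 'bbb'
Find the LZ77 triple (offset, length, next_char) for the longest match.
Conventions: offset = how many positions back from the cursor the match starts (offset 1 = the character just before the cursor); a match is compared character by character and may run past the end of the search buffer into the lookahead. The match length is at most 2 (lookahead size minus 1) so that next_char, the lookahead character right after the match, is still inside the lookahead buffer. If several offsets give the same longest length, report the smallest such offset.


Try each offset into the search buffer:
  offset=1 (pos 5, char 'f'): match length 0
  offset=2 (pos 4, char 'b'): match length 1
  offset=3 (pos 3, char 'b'): match length 2
  offset=4 (pos 2, char 'c'): match length 0
  offset=5 (pos 1, char 'b'): match length 1
  offset=6 (pos 0, char 'f'): match length 0
Longest match has length 2 at offset 3.
next_char = character at position 6 + 2 = 8 -> 'b'

Best match: offset=3, length=2 (matching 'bb' starting at position 3)
LZ77 triple: (3, 2, 'b')


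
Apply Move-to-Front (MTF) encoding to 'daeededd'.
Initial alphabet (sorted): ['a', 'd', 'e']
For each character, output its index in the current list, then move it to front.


MTF encoding:
'd': index 1 in ['a', 'd', 'e'] -> ['d', 'a', 'e']
'a': index 1 in ['d', 'a', 'e'] -> ['a', 'd', 'e']
'e': index 2 in ['a', 'd', 'e'] -> ['e', 'a', 'd']
'e': index 0 in ['e', 'a', 'd'] -> ['e', 'a', 'd']
'd': index 2 in ['e', 'a', 'd'] -> ['d', 'e', 'a']
'e': index 1 in ['d', 'e', 'a'] -> ['e', 'd', 'a']
'd': index 1 in ['e', 'd', 'a'] -> ['d', 'e', 'a']
'd': index 0 in ['d', 'e', 'a'] -> ['d', 'e', 'a']


Output: [1, 1, 2, 0, 2, 1, 1, 0]


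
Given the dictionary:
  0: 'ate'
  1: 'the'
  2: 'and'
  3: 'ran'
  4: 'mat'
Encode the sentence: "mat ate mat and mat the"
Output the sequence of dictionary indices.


Look up each word in the dictionary:
  'mat' -> 4
  'ate' -> 0
  'mat' -> 4
  'and' -> 2
  'mat' -> 4
  'the' -> 1

Encoded: [4, 0, 4, 2, 4, 1]


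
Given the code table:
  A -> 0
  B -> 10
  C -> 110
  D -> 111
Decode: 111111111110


Decoding:
111 -> D
111 -> D
111 -> D
110 -> C


Result: DDDC


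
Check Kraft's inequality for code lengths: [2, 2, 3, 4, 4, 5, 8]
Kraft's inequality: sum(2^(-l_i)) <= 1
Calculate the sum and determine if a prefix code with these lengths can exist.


Sum = 2^(-2) + 2^(-2) + 2^(-3) + 2^(-4) + 2^(-4) + 2^(-5) + 2^(-8)
    = 0.25 + 0.25 + 0.125 + 0.0625 + 0.0625 + 0.03125 + 0.00390625
    = 201/256 = 0.78515625
Since 0.78515625 <= 1, Kraft's inequality IS satisfied.
A prefix code with these lengths CAN exist.

Kraft sum = 0.78515625. Satisfied.


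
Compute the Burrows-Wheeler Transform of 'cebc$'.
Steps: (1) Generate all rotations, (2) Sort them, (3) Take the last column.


Rotations (sorted):
  0: $cebc -> last char: c
  1: bc$ce -> last char: e
  2: c$ceb -> last char: b
  3: cebc$ -> last char: $
  4: ebc$c -> last char: c


BWT = ceb$c
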